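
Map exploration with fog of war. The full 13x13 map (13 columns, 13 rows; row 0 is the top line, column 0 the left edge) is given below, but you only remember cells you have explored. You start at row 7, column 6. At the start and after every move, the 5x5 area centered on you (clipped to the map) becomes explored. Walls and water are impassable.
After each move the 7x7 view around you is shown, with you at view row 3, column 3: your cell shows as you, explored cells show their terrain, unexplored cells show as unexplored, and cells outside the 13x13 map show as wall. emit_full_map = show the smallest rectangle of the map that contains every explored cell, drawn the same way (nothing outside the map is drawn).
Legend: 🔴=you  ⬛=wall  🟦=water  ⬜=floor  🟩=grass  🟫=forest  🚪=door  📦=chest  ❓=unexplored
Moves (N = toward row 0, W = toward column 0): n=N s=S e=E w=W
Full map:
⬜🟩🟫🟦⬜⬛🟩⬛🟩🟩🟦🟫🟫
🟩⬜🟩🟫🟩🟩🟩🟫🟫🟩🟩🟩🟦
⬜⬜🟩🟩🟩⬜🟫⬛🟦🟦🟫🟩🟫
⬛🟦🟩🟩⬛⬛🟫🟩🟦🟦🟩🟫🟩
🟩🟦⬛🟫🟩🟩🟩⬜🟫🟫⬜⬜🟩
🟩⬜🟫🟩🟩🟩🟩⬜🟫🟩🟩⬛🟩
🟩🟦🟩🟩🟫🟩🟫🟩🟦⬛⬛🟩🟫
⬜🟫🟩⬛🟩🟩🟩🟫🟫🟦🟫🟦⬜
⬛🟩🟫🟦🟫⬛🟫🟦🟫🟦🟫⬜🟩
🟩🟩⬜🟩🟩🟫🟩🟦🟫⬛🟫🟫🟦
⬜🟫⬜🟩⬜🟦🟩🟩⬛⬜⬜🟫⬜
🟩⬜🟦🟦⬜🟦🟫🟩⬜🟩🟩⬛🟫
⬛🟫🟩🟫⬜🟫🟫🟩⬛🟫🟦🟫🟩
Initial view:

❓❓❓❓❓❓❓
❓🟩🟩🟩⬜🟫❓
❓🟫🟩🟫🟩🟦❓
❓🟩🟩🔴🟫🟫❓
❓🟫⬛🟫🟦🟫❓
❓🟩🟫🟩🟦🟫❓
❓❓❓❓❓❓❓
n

❓❓❓❓❓❓❓
❓🟩🟩🟩⬜🟫❓
❓🟩🟩🟩⬜🟫❓
❓🟫🟩🔴🟩🟦❓
❓🟩🟩🟩🟫🟫❓
❓🟫⬛🟫🟦🟫❓
❓🟩🟫🟩🟦🟫❓

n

❓❓❓❓❓❓❓
❓⬛⬛🟫🟩🟦❓
❓🟩🟩🟩⬜🟫❓
❓🟩🟩🔴⬜🟫❓
❓🟫🟩🟫🟩🟦❓
❓🟩🟩🟩🟫🟫❓
❓🟫⬛🟫🟦🟫❓

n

❓❓❓❓❓❓❓
❓🟩⬜🟫⬛🟦❓
❓⬛⬛🟫🟩🟦❓
❓🟩🟩🔴⬜🟫❓
❓🟩🟩🟩⬜🟫❓
❓🟫🟩🟫🟩🟦❓
❓🟩🟩🟩🟫🟫❓

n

❓❓❓❓❓❓❓
❓🟩🟩🟩🟫🟫❓
❓🟩⬜🟫⬛🟦❓
❓⬛⬛🔴🟩🟦❓
❓🟩🟩🟩⬜🟫❓
❓🟩🟩🟩⬜🟫❓
❓🟫🟩🟫🟩🟦❓

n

⬛⬛⬛⬛⬛⬛⬛
❓⬜⬛🟩⬛🟩❓
❓🟩🟩🟩🟫🟫❓
❓🟩⬜🔴⬛🟦❓
❓⬛⬛🟫🟩🟦❓
❓🟩🟩🟩⬜🟫❓
❓🟩🟩🟩⬜🟫❓

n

⬛⬛⬛⬛⬛⬛⬛
⬛⬛⬛⬛⬛⬛⬛
❓⬜⬛🟩⬛🟩❓
❓🟩🟩🔴🟫🟫❓
❓🟩⬜🟫⬛🟦❓
❓⬛⬛🟫🟩🟦❓
❓🟩🟩🟩⬜🟫❓

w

⬛⬛⬛⬛⬛⬛⬛
⬛⬛⬛⬛⬛⬛⬛
❓🟦⬜⬛🟩⬛🟩
❓🟫🟩🔴🟩🟫🟫
❓🟩🟩⬜🟫⬛🟦
❓🟩⬛⬛🟫🟩🟦
❓❓🟩🟩🟩⬜🟫

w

⬛⬛⬛⬛⬛⬛⬛
⬛⬛⬛⬛⬛⬛⬛
❓🟫🟦⬜⬛🟩⬛
❓🟩🟫🔴🟩🟩🟫
❓🟩🟩🟩⬜🟫⬛
❓🟩🟩⬛⬛🟫🟩
❓❓❓🟩🟩🟩⬜

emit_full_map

🟫🟦⬜⬛🟩⬛🟩
🟩🟫🔴🟩🟩🟫🟫
🟩🟩🟩⬜🟫⬛🟦
🟩🟩⬛⬛🟫🟩🟦
❓❓🟩🟩🟩⬜🟫
❓❓🟩🟩🟩⬜🟫
❓❓🟫🟩🟫🟩🟦
❓❓🟩🟩🟩🟫🟫
❓❓🟫⬛🟫🟦🟫
❓❓🟩🟫🟩🟦🟫

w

⬛⬛⬛⬛⬛⬛⬛
⬛⬛⬛⬛⬛⬛⬛
❓🟩🟫🟦⬜⬛🟩
❓⬜🟩🔴🟩🟩🟩
❓⬜🟩🟩🟩⬜🟫
❓🟦🟩🟩⬛⬛🟫
❓❓❓❓🟩🟩🟩

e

⬛⬛⬛⬛⬛⬛⬛
⬛⬛⬛⬛⬛⬛⬛
🟩🟫🟦⬜⬛🟩⬛
⬜🟩🟫🔴🟩🟩🟫
⬜🟩🟩🟩⬜🟫⬛
🟦🟩🟩⬛⬛🟫🟩
❓❓❓🟩🟩🟩⬜

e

⬛⬛⬛⬛⬛⬛⬛
⬛⬛⬛⬛⬛⬛⬛
🟫🟦⬜⬛🟩⬛🟩
🟩🟫🟩🔴🟩🟫🟫
🟩🟩🟩⬜🟫⬛🟦
🟩🟩⬛⬛🟫🟩🟦
❓❓🟩🟩🟩⬜🟫

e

⬛⬛⬛⬛⬛⬛⬛
⬛⬛⬛⬛⬛⬛⬛
🟦⬜⬛🟩⬛🟩❓
🟫🟩🟩🔴🟫🟫❓
🟩🟩⬜🟫⬛🟦❓
🟩⬛⬛🟫🟩🟦❓
❓🟩🟩🟩⬜🟫❓

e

⬛⬛⬛⬛⬛⬛⬛
⬛⬛⬛⬛⬛⬛⬛
⬜⬛🟩⬛🟩🟩❓
🟩🟩🟩🔴🟫🟩❓
🟩⬜🟫⬛🟦🟦❓
⬛⬛🟫🟩🟦🟦❓
🟩🟩🟩⬜🟫❓❓

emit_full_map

🟩🟫🟦⬜⬛🟩⬛🟩🟩
⬜🟩🟫🟩🟩🟩🔴🟫🟩
⬜🟩🟩🟩⬜🟫⬛🟦🟦
🟦🟩🟩⬛⬛🟫🟩🟦🟦
❓❓❓🟩🟩🟩⬜🟫❓
❓❓❓🟩🟩🟩⬜🟫❓
❓❓❓🟫🟩🟫🟩🟦❓
❓❓❓🟩🟩🟩🟫🟫❓
❓❓❓🟫⬛🟫🟦🟫❓
❓❓❓🟩🟫🟩🟦🟫❓

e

⬛⬛⬛⬛⬛⬛⬛
⬛⬛⬛⬛⬛⬛⬛
⬛🟩⬛🟩🟩🟦❓
🟩🟩🟫🔴🟩🟩❓
⬜🟫⬛🟦🟦🟫❓
⬛🟫🟩🟦🟦🟩❓
🟩🟩⬜🟫❓❓❓

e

⬛⬛⬛⬛⬛⬛⬛
⬛⬛⬛⬛⬛⬛⬛
🟩⬛🟩🟩🟦🟫❓
🟩🟫🟫🔴🟩🟩❓
🟫⬛🟦🟦🟫🟩❓
🟫🟩🟦🟦🟩🟫❓
🟩⬜🟫❓❓❓❓

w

⬛⬛⬛⬛⬛⬛⬛
⬛⬛⬛⬛⬛⬛⬛
⬛🟩⬛🟩🟩🟦🟫
🟩🟩🟫🔴🟩🟩🟩
⬜🟫⬛🟦🟦🟫🟩
⬛🟫🟩🟦🟦🟩🟫
🟩🟩⬜🟫❓❓❓

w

⬛⬛⬛⬛⬛⬛⬛
⬛⬛⬛⬛⬛⬛⬛
⬜⬛🟩⬛🟩🟩🟦
🟩🟩🟩🔴🟫🟩🟩
🟩⬜🟫⬛🟦🟦🟫
⬛⬛🟫🟩🟦🟦🟩
🟩🟩🟩⬜🟫❓❓

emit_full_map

🟩🟫🟦⬜⬛🟩⬛🟩🟩🟦🟫
⬜🟩🟫🟩🟩🟩🔴🟫🟩🟩🟩
⬜🟩🟩🟩⬜🟫⬛🟦🟦🟫🟩
🟦🟩🟩⬛⬛🟫🟩🟦🟦🟩🟫
❓❓❓🟩🟩🟩⬜🟫❓❓❓
❓❓❓🟩🟩🟩⬜🟫❓❓❓
❓❓❓🟫🟩🟫🟩🟦❓❓❓
❓❓❓🟩🟩🟩🟫🟫❓❓❓
❓❓❓🟫⬛🟫🟦🟫❓❓❓
❓❓❓🟩🟫🟩🟦🟫❓❓❓


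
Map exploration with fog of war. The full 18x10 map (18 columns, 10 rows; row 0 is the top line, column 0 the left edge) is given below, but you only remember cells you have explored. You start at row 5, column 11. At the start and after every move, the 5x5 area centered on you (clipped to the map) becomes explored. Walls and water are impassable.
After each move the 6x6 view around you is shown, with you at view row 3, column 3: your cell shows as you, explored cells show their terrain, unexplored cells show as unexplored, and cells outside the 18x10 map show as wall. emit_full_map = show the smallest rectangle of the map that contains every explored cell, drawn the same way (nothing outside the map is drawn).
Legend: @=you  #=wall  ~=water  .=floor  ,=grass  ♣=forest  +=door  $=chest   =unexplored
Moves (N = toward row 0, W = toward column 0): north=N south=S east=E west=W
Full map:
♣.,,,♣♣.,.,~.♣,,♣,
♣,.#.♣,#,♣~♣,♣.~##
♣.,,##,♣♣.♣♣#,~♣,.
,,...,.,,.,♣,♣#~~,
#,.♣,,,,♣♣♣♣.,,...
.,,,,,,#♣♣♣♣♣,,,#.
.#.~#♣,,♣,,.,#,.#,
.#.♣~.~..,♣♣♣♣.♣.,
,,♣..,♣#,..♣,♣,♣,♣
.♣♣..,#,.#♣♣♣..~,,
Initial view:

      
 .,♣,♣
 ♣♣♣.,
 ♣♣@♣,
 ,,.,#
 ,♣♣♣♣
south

 .,♣,♣
 ♣♣♣.,
 ♣♣♣♣,
 ,,@,#
 ,♣♣♣♣
 ..♣,♣

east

.,♣,♣ 
♣♣♣.,,
♣♣♣♣,,
,,.@#,
,♣♣♣♣.
..♣,♣,

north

      
.,♣,♣#
♣♣♣.,,
♣♣♣@,,
,,.,#,
,♣♣♣♣.

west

      
 .,♣,♣
 ♣♣♣.,
 ♣♣@♣,
 ,,.,#
 ,♣♣♣♣

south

 .,♣,♣
 ♣♣♣.,
 ♣♣♣♣,
 ,,@,#
 ,♣♣♣♣
 ..♣,♣

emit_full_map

.,♣,♣#
♣♣♣.,,
♣♣♣♣,,
,,@,#,
,♣♣♣♣.
..♣,♣,

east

.,♣,♣#
♣♣♣.,,
♣♣♣♣,,
,,.@#,
,♣♣♣♣.
..♣,♣,

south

♣♣♣.,,
♣♣♣♣,,
,,.,#,
,♣♣@♣.
..♣,♣,
 ♣♣♣..

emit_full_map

.,♣,♣#
♣♣♣.,,
♣♣♣♣,,
,,.,#,
,♣♣@♣.
..♣,♣,
 ♣♣♣..


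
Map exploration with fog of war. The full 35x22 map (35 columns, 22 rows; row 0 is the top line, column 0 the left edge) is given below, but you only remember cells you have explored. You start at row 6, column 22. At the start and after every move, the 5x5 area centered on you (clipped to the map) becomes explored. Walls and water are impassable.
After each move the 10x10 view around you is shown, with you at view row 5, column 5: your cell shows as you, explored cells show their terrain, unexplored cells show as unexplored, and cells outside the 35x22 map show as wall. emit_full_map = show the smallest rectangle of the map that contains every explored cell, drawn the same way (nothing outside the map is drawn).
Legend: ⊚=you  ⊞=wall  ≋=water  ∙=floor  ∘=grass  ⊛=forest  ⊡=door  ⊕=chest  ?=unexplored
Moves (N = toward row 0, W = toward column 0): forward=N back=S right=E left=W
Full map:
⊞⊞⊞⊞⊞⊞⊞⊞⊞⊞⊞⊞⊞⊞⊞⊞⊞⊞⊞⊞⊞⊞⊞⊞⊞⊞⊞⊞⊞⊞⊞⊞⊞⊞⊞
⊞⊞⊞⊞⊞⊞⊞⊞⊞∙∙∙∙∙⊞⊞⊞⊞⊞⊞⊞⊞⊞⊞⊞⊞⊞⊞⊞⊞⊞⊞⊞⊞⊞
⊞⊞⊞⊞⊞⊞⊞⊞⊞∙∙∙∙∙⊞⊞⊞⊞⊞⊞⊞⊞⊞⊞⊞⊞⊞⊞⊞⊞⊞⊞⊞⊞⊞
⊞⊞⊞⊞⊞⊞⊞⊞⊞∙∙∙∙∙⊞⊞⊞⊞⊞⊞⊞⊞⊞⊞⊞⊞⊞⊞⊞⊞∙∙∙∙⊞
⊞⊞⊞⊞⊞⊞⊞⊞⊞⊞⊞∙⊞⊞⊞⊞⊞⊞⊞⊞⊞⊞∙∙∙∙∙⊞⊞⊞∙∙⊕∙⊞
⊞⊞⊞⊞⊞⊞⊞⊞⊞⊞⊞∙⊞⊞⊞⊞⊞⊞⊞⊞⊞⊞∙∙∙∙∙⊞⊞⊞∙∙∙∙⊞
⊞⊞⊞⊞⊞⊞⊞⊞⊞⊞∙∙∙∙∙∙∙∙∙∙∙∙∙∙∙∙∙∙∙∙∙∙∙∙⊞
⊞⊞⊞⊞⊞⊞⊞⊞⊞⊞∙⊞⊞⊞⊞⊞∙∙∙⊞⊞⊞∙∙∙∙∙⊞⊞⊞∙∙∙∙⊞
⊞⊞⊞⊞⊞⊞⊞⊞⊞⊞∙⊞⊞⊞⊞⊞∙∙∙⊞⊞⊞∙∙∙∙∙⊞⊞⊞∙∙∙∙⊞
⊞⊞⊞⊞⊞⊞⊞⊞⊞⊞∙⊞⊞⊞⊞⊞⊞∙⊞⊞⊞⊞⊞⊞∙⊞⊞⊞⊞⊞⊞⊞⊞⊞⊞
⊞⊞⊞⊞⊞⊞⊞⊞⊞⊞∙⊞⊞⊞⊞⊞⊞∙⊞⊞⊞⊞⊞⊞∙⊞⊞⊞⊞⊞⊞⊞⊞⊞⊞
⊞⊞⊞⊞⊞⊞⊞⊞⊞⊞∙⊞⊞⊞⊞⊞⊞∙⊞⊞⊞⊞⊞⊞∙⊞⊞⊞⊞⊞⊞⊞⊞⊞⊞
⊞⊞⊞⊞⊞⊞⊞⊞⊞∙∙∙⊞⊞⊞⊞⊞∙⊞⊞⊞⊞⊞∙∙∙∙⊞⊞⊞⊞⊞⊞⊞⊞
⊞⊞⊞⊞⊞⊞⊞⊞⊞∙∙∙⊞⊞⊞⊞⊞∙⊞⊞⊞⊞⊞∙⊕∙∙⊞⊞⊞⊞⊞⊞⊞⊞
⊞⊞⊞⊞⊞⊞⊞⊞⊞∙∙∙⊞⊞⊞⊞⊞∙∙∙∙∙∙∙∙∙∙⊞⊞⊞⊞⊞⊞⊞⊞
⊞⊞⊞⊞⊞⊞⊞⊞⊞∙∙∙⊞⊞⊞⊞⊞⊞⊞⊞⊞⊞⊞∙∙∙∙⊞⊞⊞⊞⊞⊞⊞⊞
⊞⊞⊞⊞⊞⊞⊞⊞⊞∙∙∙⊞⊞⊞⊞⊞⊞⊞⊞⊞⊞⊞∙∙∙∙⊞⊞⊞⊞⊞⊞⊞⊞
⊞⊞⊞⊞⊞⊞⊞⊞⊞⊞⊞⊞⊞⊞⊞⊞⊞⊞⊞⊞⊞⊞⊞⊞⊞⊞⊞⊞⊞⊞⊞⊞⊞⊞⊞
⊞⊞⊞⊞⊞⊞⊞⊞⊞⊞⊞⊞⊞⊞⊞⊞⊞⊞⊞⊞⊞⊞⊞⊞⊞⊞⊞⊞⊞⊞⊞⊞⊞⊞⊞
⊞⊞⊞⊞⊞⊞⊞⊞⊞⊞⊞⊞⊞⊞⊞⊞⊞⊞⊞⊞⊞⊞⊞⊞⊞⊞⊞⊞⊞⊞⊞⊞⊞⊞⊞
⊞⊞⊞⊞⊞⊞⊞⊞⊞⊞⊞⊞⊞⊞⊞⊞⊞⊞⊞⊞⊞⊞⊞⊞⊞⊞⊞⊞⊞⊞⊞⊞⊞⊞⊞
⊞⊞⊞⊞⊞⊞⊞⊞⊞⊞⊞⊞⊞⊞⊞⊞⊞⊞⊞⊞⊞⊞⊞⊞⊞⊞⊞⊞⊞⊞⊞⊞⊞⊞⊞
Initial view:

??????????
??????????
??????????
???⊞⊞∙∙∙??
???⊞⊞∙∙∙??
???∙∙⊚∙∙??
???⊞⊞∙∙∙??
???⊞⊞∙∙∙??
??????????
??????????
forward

??????????
??????????
??????????
???⊞⊞⊞⊞⊞??
???⊞⊞∙∙∙??
???⊞⊞⊚∙∙??
???∙∙∙∙∙??
???⊞⊞∙∙∙??
???⊞⊞∙∙∙??
??????????

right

??????????
??????????
??????????
??⊞⊞⊞⊞⊞⊞??
??⊞⊞∙∙∙∙??
??⊞⊞∙⊚∙∙??
??∙∙∙∙∙∙??
??⊞⊞∙∙∙∙??
??⊞⊞∙∙∙???
??????????

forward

⊞⊞⊞⊞⊞⊞⊞⊞⊞⊞
??????????
??????????
???⊞⊞⊞⊞⊞??
??⊞⊞⊞⊞⊞⊞??
??⊞⊞∙⊚∙∙??
??⊞⊞∙∙∙∙??
??∙∙∙∙∙∙??
??⊞⊞∙∙∙∙??
??⊞⊞∙∙∙???

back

??????????
??????????
???⊞⊞⊞⊞⊞??
??⊞⊞⊞⊞⊞⊞??
??⊞⊞∙∙∙∙??
??⊞⊞∙⊚∙∙??
??∙∙∙∙∙∙??
??⊞⊞∙∙∙∙??
??⊞⊞∙∙∙???
??????????

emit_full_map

?⊞⊞⊞⊞⊞
⊞⊞⊞⊞⊞⊞
⊞⊞∙∙∙∙
⊞⊞∙⊚∙∙
∙∙∙∙∙∙
⊞⊞∙∙∙∙
⊞⊞∙∙∙?

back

??????????
???⊞⊞⊞⊞⊞??
??⊞⊞⊞⊞⊞⊞??
??⊞⊞∙∙∙∙??
??⊞⊞∙∙∙∙??
??∙∙∙⊚∙∙??
??⊞⊞∙∙∙∙??
??⊞⊞∙∙∙∙??
??????????
??????????

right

??????????
??⊞⊞⊞⊞⊞???
?⊞⊞⊞⊞⊞⊞???
?⊞⊞∙∙∙∙∙??
?⊞⊞∙∙∙∙∙??
?∙∙∙∙⊚∙∙??
?⊞⊞∙∙∙∙∙??
?⊞⊞∙∙∙∙∙??
??????????
??????????

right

??????????
?⊞⊞⊞⊞⊞????
⊞⊞⊞⊞⊞⊞????
⊞⊞∙∙∙∙∙⊞??
⊞⊞∙∙∙∙∙⊞??
∙∙∙∙∙⊚∙∙??
⊞⊞∙∙∙∙∙⊞??
⊞⊞∙∙∙∙∙⊞??
??????????
??????????

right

??????????
⊞⊞⊞⊞⊞?????
⊞⊞⊞⊞⊞?????
⊞∙∙∙∙∙⊞⊞??
⊞∙∙∙∙∙⊞⊞??
∙∙∙∙∙⊚∙∙??
⊞∙∙∙∙∙⊞⊞??
⊞∙∙∙∙∙⊞⊞??
??????????
??????????

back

⊞⊞⊞⊞⊞?????
⊞⊞⊞⊞⊞?????
⊞∙∙∙∙∙⊞⊞??
⊞∙∙∙∙∙⊞⊞??
∙∙∙∙∙∙∙∙??
⊞∙∙∙∙⊚⊞⊞??
⊞∙∙∙∙∙⊞⊞??
???∙⊞⊞⊞⊞??
??????????
??????????

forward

??????????
⊞⊞⊞⊞⊞?????
⊞⊞⊞⊞⊞?????
⊞∙∙∙∙∙⊞⊞??
⊞∙∙∙∙∙⊞⊞??
∙∙∙∙∙⊚∙∙??
⊞∙∙∙∙∙⊞⊞??
⊞∙∙∙∙∙⊞⊞??
???∙⊞⊞⊞⊞??
??????????

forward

??????????
??????????
⊞⊞⊞⊞⊞?????
⊞⊞⊞⊞⊞⊞⊞⊞??
⊞∙∙∙∙∙⊞⊞??
⊞∙∙∙∙⊚⊞⊞??
∙∙∙∙∙∙∙∙??
⊞∙∙∙∙∙⊞⊞??
⊞∙∙∙∙∙⊞⊞??
???∙⊞⊞⊞⊞??

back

??????????
⊞⊞⊞⊞⊞?????
⊞⊞⊞⊞⊞⊞⊞⊞??
⊞∙∙∙∙∙⊞⊞??
⊞∙∙∙∙∙⊞⊞??
∙∙∙∙∙⊚∙∙??
⊞∙∙∙∙∙⊞⊞??
⊞∙∙∙∙∙⊞⊞??
???∙⊞⊞⊞⊞??
??????????

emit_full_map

?⊞⊞⊞⊞⊞???
⊞⊞⊞⊞⊞⊞⊞⊞⊞
⊞⊞∙∙∙∙∙⊞⊞
⊞⊞∙∙∙∙∙⊞⊞
∙∙∙∙∙∙⊚∙∙
⊞⊞∙∙∙∙∙⊞⊞
⊞⊞∙∙∙∙∙⊞⊞
????∙⊞⊞⊞⊞

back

⊞⊞⊞⊞⊞?????
⊞⊞⊞⊞⊞⊞⊞⊞??
⊞∙∙∙∙∙⊞⊞??
⊞∙∙∙∙∙⊞⊞??
∙∙∙∙∙∙∙∙??
⊞∙∙∙∙⊚⊞⊞??
⊞∙∙∙∙∙⊞⊞??
???∙⊞⊞⊞⊞??
??????????
??????????

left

?⊞⊞⊞⊞⊞????
⊞⊞⊞⊞⊞⊞⊞⊞⊞?
⊞⊞∙∙∙∙∙⊞⊞?
⊞⊞∙∙∙∙∙⊞⊞?
∙∙∙∙∙∙∙∙∙?
⊞⊞∙∙∙⊚∙⊞⊞?
⊞⊞∙∙∙∙∙⊞⊞?
???⊞∙⊞⊞⊞⊞?
??????????
??????????

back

⊞⊞⊞⊞⊞⊞⊞⊞⊞?
⊞⊞∙∙∙∙∙⊞⊞?
⊞⊞∙∙∙∙∙⊞⊞?
∙∙∙∙∙∙∙∙∙?
⊞⊞∙∙∙∙∙⊞⊞?
⊞⊞∙∙∙⊚∙⊞⊞?
???⊞∙⊞⊞⊞⊞?
???⊞∙⊞⊞⊞??
??????????
??????????

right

⊞⊞⊞⊞⊞⊞⊞⊞??
⊞∙∙∙∙∙⊞⊞??
⊞∙∙∙∙∙⊞⊞??
∙∙∙∙∙∙∙∙??
⊞∙∙∙∙∙⊞⊞??
⊞∙∙∙∙⊚⊞⊞??
??⊞∙⊞⊞⊞⊞??
??⊞∙⊞⊞⊞⊞??
??????????
??????????

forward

⊞⊞⊞⊞⊞?????
⊞⊞⊞⊞⊞⊞⊞⊞??
⊞∙∙∙∙∙⊞⊞??
⊞∙∙∙∙∙⊞⊞??
∙∙∙∙∙∙∙∙??
⊞∙∙∙∙⊚⊞⊞??
⊞∙∙∙∙∙⊞⊞??
??⊞∙⊞⊞⊞⊞??
??⊞∙⊞⊞⊞⊞??
??????????

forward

??????????
⊞⊞⊞⊞⊞?????
⊞⊞⊞⊞⊞⊞⊞⊞??
⊞∙∙∙∙∙⊞⊞??
⊞∙∙∙∙∙⊞⊞??
∙∙∙∙∙⊚∙∙??
⊞∙∙∙∙∙⊞⊞??
⊞∙∙∙∙∙⊞⊞??
??⊞∙⊞⊞⊞⊞??
??⊞∙⊞⊞⊞⊞??

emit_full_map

?⊞⊞⊞⊞⊞???
⊞⊞⊞⊞⊞⊞⊞⊞⊞
⊞⊞∙∙∙∙∙⊞⊞
⊞⊞∙∙∙∙∙⊞⊞
∙∙∙∙∙∙⊚∙∙
⊞⊞∙∙∙∙∙⊞⊞
⊞⊞∙∙∙∙∙⊞⊞
???⊞∙⊞⊞⊞⊞
???⊞∙⊞⊞⊞⊞

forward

??????????
??????????
⊞⊞⊞⊞⊞?????
⊞⊞⊞⊞⊞⊞⊞⊞??
⊞∙∙∙∙∙⊞⊞??
⊞∙∙∙∙⊚⊞⊞??
∙∙∙∙∙∙∙∙??
⊞∙∙∙∙∙⊞⊞??
⊞∙∙∙∙∙⊞⊞??
??⊞∙⊞⊞⊞⊞??

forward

⊞⊞⊞⊞⊞⊞⊞⊞⊞⊞
??????????
??????????
⊞⊞⊞⊞⊞⊞⊞⊞??
⊞⊞⊞⊞⊞⊞⊞⊞??
⊞∙∙∙∙⊚⊞⊞??
⊞∙∙∙∙∙⊞⊞??
∙∙∙∙∙∙∙∙??
⊞∙∙∙∙∙⊞⊞??
⊞∙∙∙∙∙⊞⊞??

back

??????????
??????????
⊞⊞⊞⊞⊞⊞⊞⊞??
⊞⊞⊞⊞⊞⊞⊞⊞??
⊞∙∙∙∙∙⊞⊞??
⊞∙∙∙∙⊚⊞⊞??
∙∙∙∙∙∙∙∙??
⊞∙∙∙∙∙⊞⊞??
⊞∙∙∙∙∙⊞⊞??
??⊞∙⊞⊞⊞⊞??

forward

⊞⊞⊞⊞⊞⊞⊞⊞⊞⊞
??????????
??????????
⊞⊞⊞⊞⊞⊞⊞⊞??
⊞⊞⊞⊞⊞⊞⊞⊞??
⊞∙∙∙∙⊚⊞⊞??
⊞∙∙∙∙∙⊞⊞??
∙∙∙∙∙∙∙∙??
⊞∙∙∙∙∙⊞⊞??
⊞∙∙∙∙∙⊞⊞??

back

??????????
??????????
⊞⊞⊞⊞⊞⊞⊞⊞??
⊞⊞⊞⊞⊞⊞⊞⊞??
⊞∙∙∙∙∙⊞⊞??
⊞∙∙∙∙⊚⊞⊞??
∙∙∙∙∙∙∙∙??
⊞∙∙∙∙∙⊞⊞??
⊞∙∙∙∙∙⊞⊞??
??⊞∙⊞⊞⊞⊞??


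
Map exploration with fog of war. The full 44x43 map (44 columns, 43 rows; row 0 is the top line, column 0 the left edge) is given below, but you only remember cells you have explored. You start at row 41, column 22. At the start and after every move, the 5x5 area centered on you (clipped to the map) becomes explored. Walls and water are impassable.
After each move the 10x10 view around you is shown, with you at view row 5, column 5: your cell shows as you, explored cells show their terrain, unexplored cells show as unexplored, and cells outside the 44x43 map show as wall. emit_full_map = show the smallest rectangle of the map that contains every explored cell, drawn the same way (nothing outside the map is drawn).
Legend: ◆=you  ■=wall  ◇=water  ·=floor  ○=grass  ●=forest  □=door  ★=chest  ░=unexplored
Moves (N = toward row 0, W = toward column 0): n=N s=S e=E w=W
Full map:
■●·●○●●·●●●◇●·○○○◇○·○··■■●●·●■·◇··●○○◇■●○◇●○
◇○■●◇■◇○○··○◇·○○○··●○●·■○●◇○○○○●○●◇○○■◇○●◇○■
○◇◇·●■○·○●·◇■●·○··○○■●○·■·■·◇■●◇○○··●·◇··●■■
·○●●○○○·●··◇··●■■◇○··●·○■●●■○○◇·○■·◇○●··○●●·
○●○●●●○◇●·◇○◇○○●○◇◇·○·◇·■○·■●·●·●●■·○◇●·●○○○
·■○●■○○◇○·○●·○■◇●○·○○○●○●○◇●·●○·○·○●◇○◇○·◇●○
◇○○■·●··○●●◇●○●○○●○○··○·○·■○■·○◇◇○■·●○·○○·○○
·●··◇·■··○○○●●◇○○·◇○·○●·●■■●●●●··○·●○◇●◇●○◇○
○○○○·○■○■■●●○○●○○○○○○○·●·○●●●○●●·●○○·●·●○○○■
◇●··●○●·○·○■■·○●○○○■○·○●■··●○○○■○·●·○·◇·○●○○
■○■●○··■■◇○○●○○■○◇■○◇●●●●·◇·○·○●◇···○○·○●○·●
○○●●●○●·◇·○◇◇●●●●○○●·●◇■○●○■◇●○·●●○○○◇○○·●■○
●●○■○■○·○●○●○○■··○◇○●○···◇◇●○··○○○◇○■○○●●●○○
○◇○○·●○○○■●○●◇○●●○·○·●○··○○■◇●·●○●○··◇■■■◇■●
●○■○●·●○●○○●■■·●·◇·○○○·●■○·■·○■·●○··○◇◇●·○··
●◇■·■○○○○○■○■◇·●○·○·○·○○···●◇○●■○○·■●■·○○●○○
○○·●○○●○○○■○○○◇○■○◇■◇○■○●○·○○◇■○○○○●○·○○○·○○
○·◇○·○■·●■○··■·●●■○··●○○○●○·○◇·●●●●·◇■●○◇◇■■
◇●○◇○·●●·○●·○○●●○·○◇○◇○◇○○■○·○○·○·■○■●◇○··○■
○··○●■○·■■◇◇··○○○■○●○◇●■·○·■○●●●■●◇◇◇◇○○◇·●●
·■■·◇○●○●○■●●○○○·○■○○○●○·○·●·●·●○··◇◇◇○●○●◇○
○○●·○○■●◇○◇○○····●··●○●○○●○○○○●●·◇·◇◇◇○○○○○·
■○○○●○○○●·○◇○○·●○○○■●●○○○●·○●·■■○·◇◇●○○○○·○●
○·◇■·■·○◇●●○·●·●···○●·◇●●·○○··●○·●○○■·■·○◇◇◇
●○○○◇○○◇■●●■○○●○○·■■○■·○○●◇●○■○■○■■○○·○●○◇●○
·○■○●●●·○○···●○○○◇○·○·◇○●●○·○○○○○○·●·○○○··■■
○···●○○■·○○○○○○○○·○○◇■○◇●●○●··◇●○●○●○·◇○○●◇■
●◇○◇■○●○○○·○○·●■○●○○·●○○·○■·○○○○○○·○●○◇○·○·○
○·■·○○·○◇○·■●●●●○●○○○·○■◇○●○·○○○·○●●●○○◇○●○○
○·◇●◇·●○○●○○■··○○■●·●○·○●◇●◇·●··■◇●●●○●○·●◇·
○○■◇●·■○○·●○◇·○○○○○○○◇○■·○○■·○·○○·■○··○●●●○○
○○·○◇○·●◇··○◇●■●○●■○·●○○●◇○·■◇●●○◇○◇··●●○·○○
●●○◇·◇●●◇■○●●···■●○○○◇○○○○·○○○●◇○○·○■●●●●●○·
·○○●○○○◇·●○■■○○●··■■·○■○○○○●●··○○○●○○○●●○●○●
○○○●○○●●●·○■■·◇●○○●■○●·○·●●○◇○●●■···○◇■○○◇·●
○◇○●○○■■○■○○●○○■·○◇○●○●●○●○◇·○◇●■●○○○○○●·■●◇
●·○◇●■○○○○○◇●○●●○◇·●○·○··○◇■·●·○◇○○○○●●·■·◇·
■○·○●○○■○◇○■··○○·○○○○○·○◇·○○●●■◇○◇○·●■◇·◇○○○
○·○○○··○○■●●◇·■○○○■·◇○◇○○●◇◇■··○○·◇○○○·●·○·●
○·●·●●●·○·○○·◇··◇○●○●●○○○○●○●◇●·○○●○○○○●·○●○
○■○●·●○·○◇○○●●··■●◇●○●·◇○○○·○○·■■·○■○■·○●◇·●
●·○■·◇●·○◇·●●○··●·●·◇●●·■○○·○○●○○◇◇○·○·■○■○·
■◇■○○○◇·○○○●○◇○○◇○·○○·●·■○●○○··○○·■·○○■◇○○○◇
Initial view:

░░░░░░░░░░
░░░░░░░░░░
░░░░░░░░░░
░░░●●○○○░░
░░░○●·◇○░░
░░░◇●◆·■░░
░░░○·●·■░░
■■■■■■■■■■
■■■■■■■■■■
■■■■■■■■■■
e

░░░░░░░░░░
░░░░░░░░░░
░░░░░░░░░░
░░●●○○○○░░
░░○●·◇○○░░
░░◇●●◆■○░░
░░○·●·■○░░
■■■■■■■■■■
■■■■■■■■■■
■■■■■■■■■■

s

░░░░░░░░░░
░░░░░░░░░░
░░●●○○○○░░
░░○●·◇○○░░
░░◇●●·■○░░
░░○·●◆■○░░
■■■■■■■■■■
■■■■■■■■■■
■■■■■■■■■■
■■■■■■■■■■

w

░░░░░░░░░░
░░░░░░░░░░
░░░●●○○○○░
░░░○●·◇○○░
░░░◇●●·■○░
░░░○·◆·■○░
■■■■■■■■■■
■■■■■■■■■■
■■■■■■■■■■
■■■■■■■■■■

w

░░░░░░░░░░
░░░░░░░░░░
░░░░●●○○○○
░░░●○●·◇○○
░░░·◇●●·■○
░░░○○◆●·■○
■■■■■■■■■■
■■■■■■■■■■
■■■■■■■■■■
■■■■■■■■■■

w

░░░░░░░░░░
░░░░░░░░░░
░░░░░●●○○○
░░░◇●○●·◇○
░░░●·◇●●·■
░░░·○◆·●·■
■■■■■■■■■■
■■■■■■■■■■
■■■■■■■■■■
■■■■■■■■■■

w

░░░░░░░░░░
░░░░░░░░░░
░░░░░░●●○○
░░░●◇●○●·◇
░░░·●·◇●●·
░░░○·◆○·●·
■■■■■■■■■■
■■■■■■■■■■
■■■■■■■■■■
■■■■■■■■■■

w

░░░░░░░░░░
░░░░░░░░░░
░░░░░░░●●○
░░░■●◇●○●·
░░░●·●·◇●●
░░░◇○◆○○·●
■■■■■■■■■■
■■■■■■■■■■
■■■■■■■■■■
■■■■■■■■■■

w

░░░░░░░░░░
░░░░░░░░░░
░░░░░░░░●●
░░░·■●◇●○●
░░░·●·●·◇●
░░░○◇◆·○○·
■■■■■■■■■■
■■■■■■■■■■
■■■■■■■■■■
■■■■■■■■■■

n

░░░░░░░░░░
░░░░░░░░░░
░░░░░░░░░░
░░░·◇○●○●●
░░░·■●◇●○●
░░░·●◆●·◇●
░░░○◇○·○○·
■■■■■■■■■■
■■■■■■■■■■
■■■■■■■■■■

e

░░░░░░░░░░
░░░░░░░░░░
░░░░░░░░░░
░░·◇○●○●●○
░░·■●◇●○●·
░░·●·◆·◇●●
░░○◇○·○○·●
■■■■■■■■■■
■■■■■■■■■■
■■■■■■■■■■

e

░░░░░░░░░░
░░░░░░░░░░
░░░░░░░░░░
░·◇○●○●●○○
░·■●◇●○●·◇
░·●·●◆◇●●·
░○◇○·○○·●·
■■■■■■■■■■
■■■■■■■■■■
■■■■■■■■■■

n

░░░░░░░░░░
░░░░░░░░░░
░░░░░░░░░░
░░░○■·◇○░░
░·◇○●○●●○○
░·■●◇◆○●·◇
░·●·●·◇●●·
░○◇○·○○·●·
■■■■■■■■■■
■■■■■■■■■■

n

░░░░░░░░░░
░░░░░░░░░░
░░░░░░░░░░
░░░○○○○○░░
░░░○■·◇○░░
░·◇○●◆●●○○
░·■●◇●○●·◇
░·●·●·◇●●·
░○◇○·○○·●·
■■■■■■■■■■

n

░░░░░░░░░░
░░░░░░░░░░
░░░░░░░░░░
░░░◇·●○·░░
░░░○○○○○░░
░░░○■◆◇○░░
░·◇○●○●●○○
░·■●◇●○●·◇
░·●·●·◇●●·
░○◇○·○○·●·

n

░░░░░░░░░░
░░░░░░░░░░
░░░░░░░░░░
░░░○◇○●○░░
░░░◇·●○·░░
░░░○○◆○○░░
░░░○■·◇○░░
░·◇○●○●●○○
░·■●◇●○●·◇
░·●·●·◇●●·

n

░░░░░░░░░░
░░░░░░░░░░
░░░░░░░░░░
░░░○●■○●░░
░░░○◇○●○░░
░░░◇·◆○·░░
░░░○○○○○░░
░░░○■·◇○░░
░·◇○●○●●○○
░·■●◇●○●·◇

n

░░░░░░░░░░
░░░░░░░░░░
░░░░░░░░░░
░░░·■■·○░░
░░░○●■○●░░
░░░○◇◆●○░░
░░░◇·●○·░░
░░░○○○○○░░
░░░○■·◇○░░
░·◇○●○●●○○

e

░░░░░░░░░░
░░░░░░░░░░
░░░░░░░░░░
░░·■■·○■░░
░░○●■○●·░░
░░○◇○◆○●░░
░░◇·●○·○░░
░░○○○○○·░░
░░○■·◇○░░░
·◇○●○●●○○○

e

░░░░░░░░░░
░░░░░░░░░░
░░░░░░░░░░
░·■■·○■○░░
░○●■○●·○░░
░○◇○●◆●●░░
░◇·●○·○·░░
░○○○○○·○░░
░○■·◇○░░░░
◇○●○●●○○○○

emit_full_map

░░·■■·○■○░░
░░○●■○●·○░░
░░○◇○●◆●●░░
░░◇·●○·○·░░
░░○○○○○·○░░
░░○■·◇○░░░░
·◇○●○●●○○○○
·■●◇●○●·◇○○
·●·●·◇●●·■○
○◇○·○○·●·■○

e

░░░░░░░░░░
░░░░░░░░░░
░░░░░░░░░░
·■■·○■○○░░
○●■○●·○·░░
○◇○●○◆●○░░
◇·●○·○··░░
○○○○○·○◇░░
○■·◇○░░░░░
○●○●●○○○○░

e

░░░░░░░░░░
░░░░░░░░░░
░░░░░░░░░░
■■·○■○○○░░
●■○●·○·●░░
◇○●○●◆○●░░
·●○·○··○░░
○○○○·○◇·░░
■·◇○░░░░░░
●○●●○○○○░░

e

░░░░░░░░░░
░░░░░░░░░░
░░░░░░░░░░
■·○■○○○○░░
■○●·○·●●░░
○●○●●◆●○░░
●○·○··○◇░░
○○○·○◇·○░░
·◇○░░░░░░░
○●●○○○○░░░

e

░░░░░░░░░░
░░░░░░░░░░
░░░░░░░░░░
·○■○○○○●░░
○●·○·●●○░░
●○●●○◆○◇░░
○·○··○◇■░░
○○·○◇·○○░░
◇○░░░░░░░░
●●○○○○░░░░

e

░░░░░░░░░░
░░░░░░░░░░
░░░░░░░░░░
○■○○○○●●░░
●·○·●●○◇░░
○●●○●◆◇·░░
·○··○◇■·░░
○·○◇·○○●░░
○░░░░░░░░░
●○○○○░░░░░

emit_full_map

░░·■■·○■○○○○●●
░░○●■○●·○·●●○◇
░░○◇○●○●●○●◆◇·
░░◇·●○·○··○◇■·
░░○○○○○·○◇·○○●
░░○■·◇○░░░░░░░
·◇○●○●●○○○○░░░
·■●◇●○●·◇○○░░░
·●·●·◇●●·■○░░░
○◇○·○○·●·■○░░░

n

░░░░░░░░░░
░░░░░░░░░░
░░░░░░░░░░
░░░○○·○○░░
○■○○○○●●░░
●·○·●◆○◇░░
○●●○●○◇·░░
·○··○◇■·░░
○·○◇·○○●░░
○░░░░░░░░░

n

░░░░░░░░░░
░░░░░░░░░░
░░░░░░░░░░
░░░●◇○·■░░
░░░○○·○○░░
○■○○○◆●●░░
●·○·●●○◇░░
○●●○●○◇·░░
·○··○◇■·░░
○·○◇·○○●░░

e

░░░░░░░░░░
░░░░░░░░░░
░░░░░░░░░░
░░●◇○·■◇░░
░░○○·○○○░░
■○○○○◆●·░░
·○·●●○◇○░░
●●○●○◇·○░░
○··○◇■·░░░
·○◇·○○●░░░

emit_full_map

░░░░░░░░░●◇○·■◇
░░░░░░░░░○○·○○○
░░·■■·○■○○○○◆●·
░░○●■○●·○·●●○◇○
░░○◇○●○●●○●○◇·○
░░◇·●○·○··○◇■·░
░░○○○○○·○◇·○○●░
░░○■·◇○░░░░░░░░
·◇○●○●●○○○○░░░░
·■●◇●○●·◇○○░░░░
·●·●·◇●●·■○░░░░
○◇○·○○·●·■○░░░░


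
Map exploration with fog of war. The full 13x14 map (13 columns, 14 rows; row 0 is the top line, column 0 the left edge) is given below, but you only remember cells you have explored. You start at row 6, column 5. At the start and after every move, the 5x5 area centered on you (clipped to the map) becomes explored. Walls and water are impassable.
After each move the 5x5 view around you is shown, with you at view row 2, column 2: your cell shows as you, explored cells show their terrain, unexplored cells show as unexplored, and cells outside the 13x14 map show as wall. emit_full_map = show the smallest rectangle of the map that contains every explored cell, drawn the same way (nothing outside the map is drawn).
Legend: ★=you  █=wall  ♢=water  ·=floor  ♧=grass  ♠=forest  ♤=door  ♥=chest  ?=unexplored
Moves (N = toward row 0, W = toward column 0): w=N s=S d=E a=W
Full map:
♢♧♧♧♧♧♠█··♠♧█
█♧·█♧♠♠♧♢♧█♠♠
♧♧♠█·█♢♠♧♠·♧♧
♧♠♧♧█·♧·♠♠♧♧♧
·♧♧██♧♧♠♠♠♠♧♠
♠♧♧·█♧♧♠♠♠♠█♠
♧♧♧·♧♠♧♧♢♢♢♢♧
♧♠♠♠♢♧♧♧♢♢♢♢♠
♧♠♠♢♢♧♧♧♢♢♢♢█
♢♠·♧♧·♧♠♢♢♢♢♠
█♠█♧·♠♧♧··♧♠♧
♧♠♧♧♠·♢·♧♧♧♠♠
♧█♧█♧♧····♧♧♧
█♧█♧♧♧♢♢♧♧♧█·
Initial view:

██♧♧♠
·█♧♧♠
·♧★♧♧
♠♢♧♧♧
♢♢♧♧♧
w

♧█·♧·
██♧♧♠
·█★♧♠
·♧♠♧♧
♠♢♧♧♧

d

█·♧·♠
█♧♧♠♠
█♧★♠♠
♧♠♧♧♢
♢♧♧♧♢

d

·♧·♠♠
♧♧♠♠♠
♧♧★♠♠
♠♧♧♢♢
♧♧♧♢♢

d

♧·♠♠♧
♧♠♠♠♠
♧♠★♠♠
♧♧♢♢♢
♧♧♢♢♢

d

·♠♠♧♧
♠♠♠♠♧
♠♠★♠█
♧♢♢♢♢
♧♢♢♢♢

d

♠♠♧♧♧
♠♠♠♧♠
♠♠★█♠
♢♢♢♢♧
♢♢♢♢♠

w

♧♠·♧♧
♠♠♧♧♧
♠♠★♧♠
♠♠♠█♠
♢♢♢♢♧

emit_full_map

?????♧♠·♧♧
♧█·♧·♠♠♧♧♧
██♧♧♠♠♠★♧♠
·█♧♧♠♠♠♠█♠
·♧♠♧♧♢♢♢♢♧
♠♢♧♧♧♢♢♢♢♠
♢♢♧♧♧?????

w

♢♧█♠♠
♧♠·♧♧
♠♠★♧♧
♠♠♠♧♠
♠♠♠█♠

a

♧♢♧█♠
♠♧♠·♧
·♠★♧♧
♠♠♠♠♧
♠♠♠♠█

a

♠♧♢♧█
♢♠♧♠·
♧·★♠♧
♧♠♠♠♠
♧♠♠♠♠

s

♢♠♧♠·
♧·♠♠♧
♧♠★♠♠
♧♠♠♠♠
♧♧♢♢♢

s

♧·♠♠♧
♧♠♠♠♠
♧♠★♠♠
♧♧♢♢♢
♧♧♢♢♢

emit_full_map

???♠♧♢♧█♠♠
???♢♠♧♠·♧♧
♧█·♧·♠♠♧♧♧
██♧♧♠♠♠♠♧♠
·█♧♧♠★♠♠█♠
·♧♠♧♧♢♢♢♢♧
♠♢♧♧♧♢♢♢♢♠
♢♢♧♧♧?????


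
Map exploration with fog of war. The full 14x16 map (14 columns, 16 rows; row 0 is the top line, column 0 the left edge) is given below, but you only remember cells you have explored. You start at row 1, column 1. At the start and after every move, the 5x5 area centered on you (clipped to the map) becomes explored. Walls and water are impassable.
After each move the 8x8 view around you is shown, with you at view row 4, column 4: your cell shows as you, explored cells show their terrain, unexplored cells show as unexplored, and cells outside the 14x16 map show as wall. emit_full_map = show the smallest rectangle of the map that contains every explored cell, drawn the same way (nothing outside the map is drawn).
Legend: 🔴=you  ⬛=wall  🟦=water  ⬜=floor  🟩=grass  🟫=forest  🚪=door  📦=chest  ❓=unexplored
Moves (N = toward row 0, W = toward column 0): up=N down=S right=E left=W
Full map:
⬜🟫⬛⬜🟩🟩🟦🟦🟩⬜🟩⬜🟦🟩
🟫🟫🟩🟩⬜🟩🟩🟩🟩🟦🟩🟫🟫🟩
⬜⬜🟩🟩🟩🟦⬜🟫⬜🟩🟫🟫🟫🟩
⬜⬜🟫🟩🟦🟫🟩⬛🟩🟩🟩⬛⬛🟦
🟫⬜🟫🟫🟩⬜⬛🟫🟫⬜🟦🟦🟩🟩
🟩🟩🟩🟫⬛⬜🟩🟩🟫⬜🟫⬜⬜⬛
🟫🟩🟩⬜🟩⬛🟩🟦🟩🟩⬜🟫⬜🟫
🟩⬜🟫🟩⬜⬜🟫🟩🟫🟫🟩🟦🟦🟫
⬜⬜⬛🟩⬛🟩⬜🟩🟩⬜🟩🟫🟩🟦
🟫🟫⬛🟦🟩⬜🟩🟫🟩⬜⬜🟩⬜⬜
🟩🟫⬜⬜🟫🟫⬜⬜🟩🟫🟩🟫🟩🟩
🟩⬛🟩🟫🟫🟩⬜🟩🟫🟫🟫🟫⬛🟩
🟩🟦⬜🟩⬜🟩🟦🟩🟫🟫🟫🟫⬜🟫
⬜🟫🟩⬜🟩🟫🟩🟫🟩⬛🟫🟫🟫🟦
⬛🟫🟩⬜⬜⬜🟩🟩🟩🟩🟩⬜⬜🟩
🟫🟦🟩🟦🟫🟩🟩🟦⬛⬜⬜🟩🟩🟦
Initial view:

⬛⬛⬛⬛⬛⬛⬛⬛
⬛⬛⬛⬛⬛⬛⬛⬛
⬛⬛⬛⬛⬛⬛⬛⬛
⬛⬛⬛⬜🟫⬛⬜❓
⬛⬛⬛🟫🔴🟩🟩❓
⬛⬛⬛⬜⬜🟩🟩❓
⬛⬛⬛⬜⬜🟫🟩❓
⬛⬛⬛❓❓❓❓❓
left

⬛⬛⬛⬛⬛⬛⬛⬛
⬛⬛⬛⬛⬛⬛⬛⬛
⬛⬛⬛⬛⬛⬛⬛⬛
⬛⬛⬛⬛⬜🟫⬛⬜
⬛⬛⬛⬛🔴🟫🟩🟩
⬛⬛⬛⬛⬜⬜🟩🟩
⬛⬛⬛⬛⬜⬜🟫🟩
⬛⬛⬛⬛❓❓❓❓

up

⬛⬛⬛⬛⬛⬛⬛⬛
⬛⬛⬛⬛⬛⬛⬛⬛
⬛⬛⬛⬛⬛⬛⬛⬛
⬛⬛⬛⬛⬛⬛⬛⬛
⬛⬛⬛⬛🔴🟫⬛⬜
⬛⬛⬛⬛🟫🟫🟩🟩
⬛⬛⬛⬛⬜⬜🟩🟩
⬛⬛⬛⬛⬜⬜🟫🟩

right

⬛⬛⬛⬛⬛⬛⬛⬛
⬛⬛⬛⬛⬛⬛⬛⬛
⬛⬛⬛⬛⬛⬛⬛⬛
⬛⬛⬛⬛⬛⬛⬛⬛
⬛⬛⬛⬜🔴⬛⬜❓
⬛⬛⬛🟫🟫🟩🟩❓
⬛⬛⬛⬜⬜🟩🟩❓
⬛⬛⬛⬜⬜🟫🟩❓

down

⬛⬛⬛⬛⬛⬛⬛⬛
⬛⬛⬛⬛⬛⬛⬛⬛
⬛⬛⬛⬛⬛⬛⬛⬛
⬛⬛⬛⬜🟫⬛⬜❓
⬛⬛⬛🟫🔴🟩🟩❓
⬛⬛⬛⬜⬜🟩🟩❓
⬛⬛⬛⬜⬜🟫🟩❓
⬛⬛⬛❓❓❓❓❓

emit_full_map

⬜🟫⬛⬜
🟫🔴🟩🟩
⬜⬜🟩🟩
⬜⬜🟫🟩

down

⬛⬛⬛⬛⬛⬛⬛⬛
⬛⬛⬛⬛⬛⬛⬛⬛
⬛⬛⬛⬜🟫⬛⬜❓
⬛⬛⬛🟫🟫🟩🟩❓
⬛⬛⬛⬜🔴🟩🟩❓
⬛⬛⬛⬜⬜🟫🟩❓
⬛⬛⬛🟫⬜🟫🟫❓
⬛⬛⬛❓❓❓❓❓

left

⬛⬛⬛⬛⬛⬛⬛⬛
⬛⬛⬛⬛⬛⬛⬛⬛
⬛⬛⬛⬛⬜🟫⬛⬜
⬛⬛⬛⬛🟫🟫🟩🟩
⬛⬛⬛⬛🔴⬜🟩🟩
⬛⬛⬛⬛⬜⬜🟫🟩
⬛⬛⬛⬛🟫⬜🟫🟫
⬛⬛⬛⬛❓❓❓❓

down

⬛⬛⬛⬛⬛⬛⬛⬛
⬛⬛⬛⬛⬜🟫⬛⬜
⬛⬛⬛⬛🟫🟫🟩🟩
⬛⬛⬛⬛⬜⬜🟩🟩
⬛⬛⬛⬛🔴⬜🟫🟩
⬛⬛⬛⬛🟫⬜🟫🟫
⬛⬛⬛⬛🟩🟩🟩❓
⬛⬛⬛⬛❓❓❓❓

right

⬛⬛⬛⬛⬛⬛⬛⬛
⬛⬛⬛⬜🟫⬛⬜❓
⬛⬛⬛🟫🟫🟩🟩❓
⬛⬛⬛⬜⬜🟩🟩❓
⬛⬛⬛⬜🔴🟫🟩❓
⬛⬛⬛🟫⬜🟫🟫❓
⬛⬛⬛🟩🟩🟩🟫❓
⬛⬛⬛❓❓❓❓❓

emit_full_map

⬜🟫⬛⬜
🟫🟫🟩🟩
⬜⬜🟩🟩
⬜🔴🟫🟩
🟫⬜🟫🟫
🟩🟩🟩🟫

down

⬛⬛⬛⬜🟫⬛⬜❓
⬛⬛⬛🟫🟫🟩🟩❓
⬛⬛⬛⬜⬜🟩🟩❓
⬛⬛⬛⬜⬜🟫🟩❓
⬛⬛⬛🟫🔴🟫🟫❓
⬛⬛⬛🟩🟩🟩🟫❓
⬛⬛⬛🟫🟩🟩⬜❓
⬛⬛⬛❓❓❓❓❓

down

⬛⬛⬛🟫🟫🟩🟩❓
⬛⬛⬛⬜⬜🟩🟩❓
⬛⬛⬛⬜⬜🟫🟩❓
⬛⬛⬛🟫⬜🟫🟫❓
⬛⬛⬛🟩🔴🟩🟫❓
⬛⬛⬛🟫🟩🟩⬜❓
⬛⬛⬛🟩⬜🟫🟩❓
⬛⬛⬛❓❓❓❓❓

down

⬛⬛⬛⬜⬜🟩🟩❓
⬛⬛⬛⬜⬜🟫🟩❓
⬛⬛⬛🟫⬜🟫🟫❓
⬛⬛⬛🟩🟩🟩🟫❓
⬛⬛⬛🟫🔴🟩⬜❓
⬛⬛⬛🟩⬜🟫🟩❓
⬛⬛⬛⬜⬜⬛🟩❓
⬛⬛⬛❓❓❓❓❓

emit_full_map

⬜🟫⬛⬜
🟫🟫🟩🟩
⬜⬜🟩🟩
⬜⬜🟫🟩
🟫⬜🟫🟫
🟩🟩🟩🟫
🟫🔴🟩⬜
🟩⬜🟫🟩
⬜⬜⬛🟩
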